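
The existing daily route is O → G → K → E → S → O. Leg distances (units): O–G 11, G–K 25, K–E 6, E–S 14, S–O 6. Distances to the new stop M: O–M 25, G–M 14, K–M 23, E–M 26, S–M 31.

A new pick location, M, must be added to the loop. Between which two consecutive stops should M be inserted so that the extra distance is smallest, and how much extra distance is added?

+12 — insert M between G and K.

Insertion cost between consecutive stops i–j is d(i,M) + d(M,j) − d(i,j):
  between O and G: 25 + 14 − 11 = 28
  between G and K: 14 + 23 − 25 = 12
  between K and E: 23 + 26 − 6 = 43
  between E and S: 26 + 31 − 14 = 43
  between S and O: 31 + 25 − 6 = 50
Cheapest insertion is between G and K, adding 12.
New total = 62 + 12 = 74.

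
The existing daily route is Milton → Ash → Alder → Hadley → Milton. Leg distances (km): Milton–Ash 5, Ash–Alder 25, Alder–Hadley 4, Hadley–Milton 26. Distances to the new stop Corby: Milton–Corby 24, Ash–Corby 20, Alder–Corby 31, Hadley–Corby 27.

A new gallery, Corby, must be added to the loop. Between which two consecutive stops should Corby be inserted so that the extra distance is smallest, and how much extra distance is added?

Adding 25 km by placing Corby on the Hadley–Milton leg.

Insertion cost between consecutive stops i–j is d(i,Corby) + d(Corby,j) − d(i,j):
  between Milton and Ash: 24 + 20 − 5 = 39
  between Ash and Alder: 20 + 31 − 25 = 26
  between Alder and Hadley: 31 + 27 − 4 = 54
  between Hadley and Milton: 27 + 24 − 26 = 25
Cheapest insertion is between Hadley and Milton, adding 25.
New total = 60 + 25 = 85.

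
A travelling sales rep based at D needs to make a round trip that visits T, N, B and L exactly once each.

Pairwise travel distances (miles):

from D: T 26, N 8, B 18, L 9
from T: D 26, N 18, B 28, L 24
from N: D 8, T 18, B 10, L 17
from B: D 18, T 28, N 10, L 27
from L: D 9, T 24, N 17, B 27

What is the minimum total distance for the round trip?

Shortest round trip = 79 miles.

D - T - N - B - L - D: 26+18+10+27+9 = 90
D - T - N - L - B - D: 26+18+17+27+18 = 106
D - T - B - N - L - D: 26+28+10+17+9 = 90
D - T - B - L - N - D: 26+28+27+17+8 = 106
D - T - L - N - B - D: 26+24+17+10+18 = 95
D - T - L - B - N - D: 26+24+27+10+8 = 95
D - N - T - B - L - D: 8+18+28+27+9 = 90
D - N - T - L - B - D: 8+18+24+27+18 = 95
D - N - B - T - L - D: 8+10+28+24+9 = 79
D - N - L - T - B - D: 8+17+24+28+18 = 95
D - B - T - N - L - D: 18+28+18+17+9 = 90
D - B - N - T - L - D: 18+10+18+24+9 = 79
The minimum is 79.
One optimal route: D → N → B → T → L → D (or its reverse).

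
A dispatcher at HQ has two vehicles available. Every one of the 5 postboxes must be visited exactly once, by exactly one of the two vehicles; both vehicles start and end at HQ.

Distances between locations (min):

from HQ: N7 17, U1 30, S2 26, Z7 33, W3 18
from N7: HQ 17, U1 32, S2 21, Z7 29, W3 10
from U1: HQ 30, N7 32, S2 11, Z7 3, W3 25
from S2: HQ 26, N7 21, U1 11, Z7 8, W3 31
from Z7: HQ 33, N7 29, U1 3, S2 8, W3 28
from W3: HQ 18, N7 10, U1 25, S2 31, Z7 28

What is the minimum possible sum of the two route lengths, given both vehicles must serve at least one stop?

There are 2^4 − 1 = 15 ways to divide the 5 stops into two non-empty groups. For each, the best each vehicle can do is its own shortest tour through its group:
  {N7} + {U1, S2, Z7, W3}: 34 + 80 = 114
  {U1} + {N7, S2, Z7, W3}: 60 + 89 = 149
  {N7, U1} + {S2, Z7, W3}: 79 + 80 = 159
  {S2} + {N7, U1, Z7, W3}: 52 + 88 = 140
  {N7, S2} + {U1, Z7, W3}: 64 + 79 = 143
  {U1, S2} + {N7, Z7, W3}: 67 + 88 = 155
  … (15 splits in total)
  {U1, S2, Z7} + {N7, W3}: 67 + 45 = 112  ← best
Best: vehicle 1 HQ → U1 → Z7 → S2 → HQ = 67; vehicle 2 HQ → N7 → W3 → HQ = 45; combined 112.

112 min — the smallest possible combined total.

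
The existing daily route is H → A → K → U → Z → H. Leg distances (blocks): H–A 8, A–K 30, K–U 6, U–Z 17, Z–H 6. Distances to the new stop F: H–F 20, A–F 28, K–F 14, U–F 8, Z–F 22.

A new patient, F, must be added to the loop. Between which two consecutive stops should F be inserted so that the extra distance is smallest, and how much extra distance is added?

Insertion cost between consecutive stops i–j is d(i,F) + d(F,j) − d(i,j):
  between H and A: 20 + 28 − 8 = 40
  between A and K: 28 + 14 − 30 = 12
  between K and U: 14 + 8 − 6 = 16
  between U and Z: 8 + 22 − 17 = 13
  between Z and H: 22 + 20 − 6 = 36
Cheapest insertion is between A and K, adding 12.
New total = 67 + 12 = 79.

Adding 12 blocks by placing F on the A–K leg.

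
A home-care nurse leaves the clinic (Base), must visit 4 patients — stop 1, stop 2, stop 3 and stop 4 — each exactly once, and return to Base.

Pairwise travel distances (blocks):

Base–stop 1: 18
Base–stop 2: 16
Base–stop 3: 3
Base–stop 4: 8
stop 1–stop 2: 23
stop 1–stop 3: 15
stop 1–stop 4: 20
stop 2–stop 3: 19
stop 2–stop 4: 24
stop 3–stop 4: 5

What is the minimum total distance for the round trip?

Minimum total distance: 67 blocks.

With 4 stops there are 4!/2 = 12 distinct round trips (a route and its reverse cost the same).
Base-stop 1-stop 2-stop 3-stop 4-Base: 18+23+19+5+8 = 73
Base-stop 1-stop 2-stop 4-stop 3-Base: 18+23+24+5+3 = 73
Base-stop 1-stop 3-stop 2-stop 4-Base: 18+15+19+24+8 = 84
Base-stop 1-stop 3-stop 4-stop 2-Base: 18+15+5+24+16 = 78
Base-stop 1-stop 4-stop 2-stop 3-Base: 18+20+24+19+3 = 84
Base-stop 1-stop 4-stop 3-stop 2-Base: 18+20+5+19+16 = 78
Base-stop 2-stop 1-stop 3-stop 4-Base: 16+23+15+5+8 = 67
Base-stop 2-stop 1-stop 4-stop 3-Base: 16+23+20+5+3 = 67
Base-stop 2-stop 3-stop 1-stop 4-Base: 16+19+15+20+8 = 78
Base-stop 2-stop 4-stop 1-stop 3-Base: 16+24+20+15+3 = 78
Base-stop 3-stop 1-stop 2-stop 4-Base: 3+15+23+24+8 = 73
Base-stop 3-stop 2-stop 1-stop 4-Base: 3+19+23+20+8 = 73
The minimum is 67.
One optimal route: Base → stop 2 → stop 1 → stop 3 → stop 4 → Base (or its reverse).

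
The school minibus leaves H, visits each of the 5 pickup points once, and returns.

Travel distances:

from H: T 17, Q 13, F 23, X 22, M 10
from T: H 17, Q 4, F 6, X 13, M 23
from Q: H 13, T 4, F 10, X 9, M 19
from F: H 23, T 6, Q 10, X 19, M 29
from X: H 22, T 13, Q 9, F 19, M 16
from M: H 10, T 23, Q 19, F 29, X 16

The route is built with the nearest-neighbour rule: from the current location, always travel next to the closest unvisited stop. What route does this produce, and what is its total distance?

68 along H → M → X → Q → T → F → H.

At H the remaining stops are M 10, Q 13, T 17, X 22, F 23; go to M.
At M the remaining stops are X 16, Q 19, T 23, F 29; go to X.
At X the remaining stops are Q 9, T 13, F 19; go to Q.
At Q the remaining stops are T 4, F 10; go to T.
At T the remaining stops are F 6; go to F.
Return F→H: 23.
Total = 10 + 16 + 9 + 4 + 6 + 23 = 68.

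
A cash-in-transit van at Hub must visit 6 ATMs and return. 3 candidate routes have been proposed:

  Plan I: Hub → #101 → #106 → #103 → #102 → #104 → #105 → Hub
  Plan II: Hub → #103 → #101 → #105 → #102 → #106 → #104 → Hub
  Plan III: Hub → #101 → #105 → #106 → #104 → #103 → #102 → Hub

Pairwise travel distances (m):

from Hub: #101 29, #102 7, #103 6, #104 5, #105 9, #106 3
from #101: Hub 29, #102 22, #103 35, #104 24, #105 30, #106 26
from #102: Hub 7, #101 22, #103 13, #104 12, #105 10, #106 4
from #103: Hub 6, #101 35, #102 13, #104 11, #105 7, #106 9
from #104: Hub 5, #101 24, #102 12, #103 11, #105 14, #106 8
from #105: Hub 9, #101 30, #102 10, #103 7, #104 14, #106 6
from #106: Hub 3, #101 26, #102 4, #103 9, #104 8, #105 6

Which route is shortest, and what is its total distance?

Plan I: 29 + 26 + 9 + 13 + 12 + 14 + 9 = 112
Plan II: 6 + 35 + 30 + 10 + 4 + 8 + 5 = 98
Plan III: 29 + 30 + 6 + 8 + 11 + 13 + 7 = 104

Shortest is Plan II, total 98 m.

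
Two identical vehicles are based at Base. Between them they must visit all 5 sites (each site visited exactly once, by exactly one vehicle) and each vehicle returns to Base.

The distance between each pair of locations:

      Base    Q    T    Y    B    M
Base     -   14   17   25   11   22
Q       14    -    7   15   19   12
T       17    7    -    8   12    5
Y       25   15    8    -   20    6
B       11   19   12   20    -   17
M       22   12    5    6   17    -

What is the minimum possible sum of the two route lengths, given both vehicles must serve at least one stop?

Try each way of splitting the stops between the two vehicles (each non-empty) and, for each split, find the best tour for each vehicle:
  {Q} + {T, Y, B, M}: 28 + 59 = 87
  {T} + {Q, Y, B, M}: 34 + 63 = 97
  {Q, T} + {Y, B, M}: 38 + 59 = 97
  {Y} + {Q, T, B, M}: 50 + 54 = 104
  {Q, Y} + {T, B, M}: 54 + 50 = 104
  {T, Y} + {Q, B, M}: 50 + 54 = 104
  … (15 splits in total)
  {B} + {Q, T, Y, M}: 22 + 57 = 79  ← best
Best: vehicle 1 Base → B → Base = 22; vehicle 2 Base → Q → T → Y → M → Base = 57; combined 79.

79 — the smallest possible combined total.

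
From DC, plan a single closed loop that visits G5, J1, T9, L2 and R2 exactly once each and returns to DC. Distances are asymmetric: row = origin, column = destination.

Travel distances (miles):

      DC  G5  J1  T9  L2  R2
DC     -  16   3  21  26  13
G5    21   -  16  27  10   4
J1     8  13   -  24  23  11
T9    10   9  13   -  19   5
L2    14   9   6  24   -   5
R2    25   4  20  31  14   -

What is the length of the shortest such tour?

Minimum total distance: 54 miles.

DC - G5 - J1 - T9 - L2 - R2 - DC: 16+16+24+19+5+25 = 105
DC - G5 - J1 - T9 - R2 - L2 - DC: 16+16+24+5+14+14 = 89
DC - G5 - J1 - L2 - T9 - R2 - DC: 16+16+23+24+5+25 = 109
DC - G5 - J1 - L2 - R2 - T9 - DC: 16+16+23+5+31+10 = 101
DC - G5 - J1 - R2 - T9 - L2 - DC: 16+16+11+31+19+14 = 107
DC - G5 - J1 - R2 - L2 - T9 - DC: 16+16+11+14+24+10 = 91
DC - G5 - T9 - J1 - L2 - R2 - DC: 16+27+13+23+5+25 = 109
DC - G5 - T9 - J1 - R2 - L2 - DC: 16+27+13+11+14+14 = 95
DC - G5 - T9 - L2 - J1 - R2 - DC: 16+27+19+6+11+25 = 104
DC - G5 - T9 - L2 - R2 - J1 - DC: 16+27+19+5+20+8 = 95
DC - G5 - T9 - R2 - J1 - L2 - DC: 16+27+5+20+23+14 = 105
DC - G5 - T9 - R2 - L2 - J1 - DC: 16+27+5+14+6+8 = 76
DC - G5 - L2 - J1 - T9 - R2 - DC: 16+10+6+24+5+25 = 86
DC - G5 - L2 - J1 - R2 - T9 - DC: 16+10+6+11+31+10 = 84
… (106 more)
DC - T9 - R2 - G5 - L2 - J1 - DC: 21+5+4+10+6+8 = 54  ← best
The minimum is 54.
One optimal route: DC → T9 → R2 → G5 → L2 → J1 → DC.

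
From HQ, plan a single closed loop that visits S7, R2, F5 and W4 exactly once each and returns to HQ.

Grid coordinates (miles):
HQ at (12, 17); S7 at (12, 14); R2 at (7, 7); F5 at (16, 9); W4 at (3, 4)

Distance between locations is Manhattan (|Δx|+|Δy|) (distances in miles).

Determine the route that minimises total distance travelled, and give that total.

Minimum total distance: 52 miles.

There are 12 distinct closed tours to check (reversals are equivalent).
HQ-S7-R2-F5-W4-HQ: 3+12+11+18+22 = 66
HQ-S7-R2-W4-F5-HQ: 3+12+7+18+12 = 52
HQ-S7-F5-R2-W4-HQ: 3+9+11+7+22 = 52
HQ-S7-F5-W4-R2-HQ: 3+9+18+7+15 = 52
HQ-S7-W4-R2-F5-HQ: 3+19+7+11+12 = 52
HQ-S7-W4-F5-R2-HQ: 3+19+18+11+15 = 66
HQ-R2-S7-F5-W4-HQ: 15+12+9+18+22 = 76
HQ-R2-S7-W4-F5-HQ: 15+12+19+18+12 = 76
HQ-R2-F5-S7-W4-HQ: 15+11+9+19+22 = 76
HQ-R2-W4-S7-F5-HQ: 15+7+19+9+12 = 62
HQ-F5-S7-R2-W4-HQ: 12+9+12+7+22 = 62
HQ-F5-R2-S7-W4-HQ: 12+11+12+19+22 = 76
The minimum is 52.
One optimal route: HQ → S7 → R2 → W4 → F5 → HQ (or its reverse).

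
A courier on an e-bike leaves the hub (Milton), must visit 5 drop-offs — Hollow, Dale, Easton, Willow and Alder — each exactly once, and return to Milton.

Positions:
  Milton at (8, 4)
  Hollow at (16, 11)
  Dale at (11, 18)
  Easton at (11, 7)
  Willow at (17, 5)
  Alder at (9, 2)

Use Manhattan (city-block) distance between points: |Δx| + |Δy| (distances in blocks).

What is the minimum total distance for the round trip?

50 blocks — the shortest possible round trip.

There are 60 distinct closed tours to check (reversals are equivalent).
Milton → Hollow → Dale → Easton → Willow → Alder → Milton: 15+12+11+8+11+3 = 60
Milton → Hollow → Dale → Easton → Alder → Willow → Milton: 15+12+11+7+11+10 = 66
Milton → Hollow → Dale → Willow → Easton → Alder → Milton: 15+12+19+8+7+3 = 64
Milton → Hollow → Dale → Willow → Alder → Easton → Milton: 15+12+19+11+7+6 = 70
Milton → Hollow → Dale → Alder → Easton → Willow → Milton: 15+12+18+7+8+10 = 70
Milton → Hollow → Dale → Alder → Willow → Easton → Milton: 15+12+18+11+8+6 = 70
Milton → Hollow → Easton → Dale → Willow → Alder → Milton: 15+9+11+19+11+3 = 68
Milton → Hollow → Easton → Dale → Alder → Willow → Milton: 15+9+11+18+11+10 = 74
Milton → Hollow → Easton → Willow → Dale → Alder → Milton: 15+9+8+19+18+3 = 72
Milton → Hollow → Easton → Willow → Alder → Dale → Milton: 15+9+8+11+18+17 = 78
Milton → Hollow → Easton → Alder → Dale → Willow → Milton: 15+9+7+18+19+10 = 78
Milton → Hollow → Easton → Alder → Willow → Dale → Milton: 15+9+7+11+19+17 = 78
Milton → Hollow → Willow → Dale → Easton → Alder → Milton: 15+7+19+11+7+3 = 62
Milton → Hollow → Willow → Dale → Alder → Easton → Milton: 15+7+19+18+7+6 = 72
… (46 more)
Milton → Easton → Dale → Hollow → Willow → Alder → Milton: 6+11+12+7+11+3 = 50  ← best
The minimum is 50.
One optimal route: Milton → Easton → Dale → Hollow → Willow → Alder → Milton (or its reverse).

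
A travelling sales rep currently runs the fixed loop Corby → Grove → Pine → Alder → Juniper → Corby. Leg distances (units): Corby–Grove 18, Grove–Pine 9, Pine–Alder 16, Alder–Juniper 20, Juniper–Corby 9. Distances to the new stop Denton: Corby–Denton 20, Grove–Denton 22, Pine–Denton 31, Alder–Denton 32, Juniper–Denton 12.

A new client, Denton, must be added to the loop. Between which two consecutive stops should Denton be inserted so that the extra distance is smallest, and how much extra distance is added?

Insertion cost between consecutive stops i–j is d(i,Denton) + d(Denton,j) − d(i,j):
  between Corby and Grove: 20 + 22 − 18 = 24
  between Grove and Pine: 22 + 31 − 9 = 44
  between Pine and Alder: 31 + 32 − 16 = 47
  between Alder and Juniper: 32 + 12 − 20 = 24
  between Juniper and Corby: 12 + 20 − 9 = 23
Cheapest insertion is between Juniper and Corby, adding 23.
New total = 72 + 23 = 95.

+23 — insert Denton between Juniper and Corby.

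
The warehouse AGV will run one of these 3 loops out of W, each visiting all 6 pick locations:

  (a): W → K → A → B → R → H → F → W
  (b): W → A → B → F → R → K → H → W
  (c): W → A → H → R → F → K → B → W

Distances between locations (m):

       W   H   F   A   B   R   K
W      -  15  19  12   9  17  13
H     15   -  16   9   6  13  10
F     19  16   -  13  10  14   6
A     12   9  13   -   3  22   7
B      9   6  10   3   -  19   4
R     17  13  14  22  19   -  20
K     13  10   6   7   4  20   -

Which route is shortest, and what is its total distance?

67 m — (c) is the shortest.

(a): 13 + 7 + 3 + 19 + 13 + 16 + 19 = 90
(b): 12 + 3 + 10 + 14 + 20 + 10 + 15 = 84
(c): 12 + 9 + 13 + 14 + 6 + 4 + 9 = 67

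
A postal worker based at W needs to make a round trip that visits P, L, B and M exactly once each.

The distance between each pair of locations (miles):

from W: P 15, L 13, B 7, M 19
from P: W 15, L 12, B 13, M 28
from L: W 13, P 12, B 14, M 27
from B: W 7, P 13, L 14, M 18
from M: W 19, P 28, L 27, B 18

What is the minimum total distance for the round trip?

Shortest round trip = 75 miles.

W→P→L→B→M→W: 15+12+14+18+19 = 78
W→P→L→M→B→W: 15+12+27+18+7 = 79
W→P→B→L→M→W: 15+13+14+27+19 = 88
W→P→B→M→L→W: 15+13+18+27+13 = 86
W→P→M→L→B→W: 15+28+27+14+7 = 91
W→P→M→B→L→W: 15+28+18+14+13 = 88
W→L→P→B→M→W: 13+12+13+18+19 = 75
W→L→P→M→B→W: 13+12+28+18+7 = 78
W→L→B→P→M→W: 13+14+13+28+19 = 87
W→L→M→P→B→W: 13+27+28+13+7 = 88
W→B→P→L→M→W: 7+13+12+27+19 = 78
W→B→L→P→M→W: 7+14+12+28+19 = 80
The minimum is 75.
One optimal route: W → L → P → B → M → W (or its reverse).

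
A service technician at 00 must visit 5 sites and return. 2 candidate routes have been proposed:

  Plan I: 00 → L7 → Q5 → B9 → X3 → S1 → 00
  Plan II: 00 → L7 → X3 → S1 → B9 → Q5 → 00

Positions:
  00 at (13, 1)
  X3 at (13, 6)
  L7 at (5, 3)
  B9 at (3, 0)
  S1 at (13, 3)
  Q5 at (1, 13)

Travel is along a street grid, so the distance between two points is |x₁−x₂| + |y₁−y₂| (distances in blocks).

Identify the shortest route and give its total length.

Plan I: 10 + 14 + 15 + 16 + 3 + 2 = 60
Plan II: 10 + 11 + 3 + 13 + 15 + 24 = 76

60 blocks — Plan I is the shortest.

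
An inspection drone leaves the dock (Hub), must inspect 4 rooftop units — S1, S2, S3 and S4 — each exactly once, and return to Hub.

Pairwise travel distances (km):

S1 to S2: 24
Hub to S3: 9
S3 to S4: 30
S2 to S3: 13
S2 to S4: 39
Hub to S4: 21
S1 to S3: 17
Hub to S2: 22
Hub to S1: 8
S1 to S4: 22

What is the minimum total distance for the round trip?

Hub→S1→S2→S3→S4→Hub: 8+24+13+30+21 = 96
Hub→S1→S2→S4→S3→Hub: 8+24+39+30+9 = 110
Hub→S1→S3→S2→S4→Hub: 8+17+13+39+21 = 98
Hub→S1→S3→S4→S2→Hub: 8+17+30+39+22 = 116
Hub→S1→S4→S2→S3→Hub: 8+22+39+13+9 = 91
Hub→S1→S4→S3→S2→Hub: 8+22+30+13+22 = 95
Hub→S2→S1→S3→S4→Hub: 22+24+17+30+21 = 114
Hub→S2→S1→S4→S3→Hub: 22+24+22+30+9 = 107
Hub→S2→S3→S1→S4→Hub: 22+13+17+22+21 = 95
Hub→S2→S4→S1→S3→Hub: 22+39+22+17+9 = 109
Hub→S3→S1→S2→S4→Hub: 9+17+24+39+21 = 110
Hub→S3→S2→S1→S4→Hub: 9+13+24+22+21 = 89
The minimum is 89.
One optimal route: Hub → S3 → S2 → S1 → S4 → Hub (or its reverse).

89 km — the shortest possible round trip.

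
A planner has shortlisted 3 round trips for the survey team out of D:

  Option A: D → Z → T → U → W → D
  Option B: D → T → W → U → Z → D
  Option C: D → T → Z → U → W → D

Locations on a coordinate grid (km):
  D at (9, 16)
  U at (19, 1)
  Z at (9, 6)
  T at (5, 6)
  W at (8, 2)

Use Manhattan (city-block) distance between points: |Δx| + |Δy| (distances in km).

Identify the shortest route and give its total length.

58 km — Option B is the shortest.

Option A: 10 + 4 + 19 + 12 + 15 = 60
Option B: 14 + 7 + 12 + 15 + 10 = 58
Option C: 14 + 4 + 15 + 12 + 15 = 60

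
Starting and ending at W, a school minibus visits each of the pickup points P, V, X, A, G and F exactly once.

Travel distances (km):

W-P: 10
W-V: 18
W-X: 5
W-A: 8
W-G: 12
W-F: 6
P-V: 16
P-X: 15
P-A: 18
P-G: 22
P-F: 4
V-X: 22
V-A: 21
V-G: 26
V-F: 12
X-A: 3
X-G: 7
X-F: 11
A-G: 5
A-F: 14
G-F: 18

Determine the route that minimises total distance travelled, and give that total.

There are 360 distinct closed tours to check (reversals are equivalent).
W → P → V → X → A → G → F → W: 10+16+22+3+5+18+6 = 80
W → P → V → X → A → F → G → W: 10+16+22+3+14+18+12 = 95
W → P → V → X → G → A → F → W: 10+16+22+7+5+14+6 = 80
W → P → V → X → G → F → A → W: 10+16+22+7+18+14+8 = 95
W → P → V → X → F → A → G → W: 10+16+22+11+14+5+12 = 90
W → P → V → X → F → G → A → W: 10+16+22+11+18+5+8 = 90
W → P → V → A → X → G → F → W: 10+16+21+3+7+18+6 = 81
W → P → V → A → X → F → G → W: 10+16+21+3+11+18+12 = 91
… (352 more)
W → P → F → V → A → G → X → W: 10+4+12+21+5+7+5 = 64  ← best
The minimum is 64.
One optimal route: W → P → F → V → A → G → X → W (or its reverse).

Shortest round trip = 64 km.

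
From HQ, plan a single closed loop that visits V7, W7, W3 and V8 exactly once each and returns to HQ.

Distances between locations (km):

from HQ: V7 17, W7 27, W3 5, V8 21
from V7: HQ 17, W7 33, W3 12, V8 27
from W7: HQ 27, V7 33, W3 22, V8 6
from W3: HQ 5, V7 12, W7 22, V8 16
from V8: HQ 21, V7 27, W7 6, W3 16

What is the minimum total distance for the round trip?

Minimum total distance: 77 km.

With 4 stops there are 4!/2 = 12 distinct round trips (a route and its reverse cost the same).
HQ → V7 → W7 → W3 → V8 → HQ: 17+33+22+16+21 = 109
HQ → V7 → W7 → V8 → W3 → HQ: 17+33+6+16+5 = 77
HQ → V7 → W3 → W7 → V8 → HQ: 17+12+22+6+21 = 78
HQ → V7 → W3 → V8 → W7 → HQ: 17+12+16+6+27 = 78
HQ → V7 → V8 → W7 → W3 → HQ: 17+27+6+22+5 = 77
HQ → V7 → V8 → W3 → W7 → HQ: 17+27+16+22+27 = 109
HQ → W7 → V7 → W3 → V8 → HQ: 27+33+12+16+21 = 109
HQ → W7 → V7 → V8 → W3 → HQ: 27+33+27+16+5 = 108
HQ → W7 → W3 → V7 → V8 → HQ: 27+22+12+27+21 = 109
HQ → W7 → V8 → V7 → W3 → HQ: 27+6+27+12+5 = 77
HQ → W3 → V7 → W7 → V8 → HQ: 5+12+33+6+21 = 77
HQ → W3 → W7 → V7 → V8 → HQ: 5+22+33+27+21 = 108
The minimum is 77.
One optimal route: HQ → V7 → W7 → V8 → W3 → HQ (or its reverse).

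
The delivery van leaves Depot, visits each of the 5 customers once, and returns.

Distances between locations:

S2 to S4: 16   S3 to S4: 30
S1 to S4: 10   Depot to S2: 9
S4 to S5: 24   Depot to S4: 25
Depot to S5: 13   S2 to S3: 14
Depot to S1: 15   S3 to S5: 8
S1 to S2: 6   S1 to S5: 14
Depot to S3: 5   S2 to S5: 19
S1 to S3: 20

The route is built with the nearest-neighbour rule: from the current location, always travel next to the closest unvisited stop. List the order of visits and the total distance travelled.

From Depot: distances to unvisited — S3=5, S2=9, S5=13, S1=15, S4=25. Nearest is S3 (5).
From S3: distances to unvisited — S5=8, S2=14, S1=20, S4=30. Nearest is S5 (8).
From S5: distances to unvisited — S1=14, S2=19, S4=24. Nearest is S1 (14).
From S1: distances to unvisited — S2=6, S4=10. Nearest is S2 (6).
From S2: distances to unvisited — S4=16. Nearest is S4 (16).
Return S4→Depot: 25.
Total = 5 + 8 + 14 + 6 + 16 + 25 = 74.

Total distance 74 via the nearest-neighbour route Depot → S3 → S5 → S1 → S2 → S4 → Depot.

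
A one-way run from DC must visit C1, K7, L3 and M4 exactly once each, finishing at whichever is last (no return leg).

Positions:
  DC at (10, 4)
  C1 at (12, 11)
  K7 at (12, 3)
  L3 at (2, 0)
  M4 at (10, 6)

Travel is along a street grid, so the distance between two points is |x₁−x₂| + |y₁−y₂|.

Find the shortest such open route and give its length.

Minimum one-way distance = 30.

There are 4! = 24 possible orderings.
DC→C1→K7→L3→M4: 9+8+13+14 = 44
DC→C1→K7→M4→L3: 9+8+5+14 = 36
DC→C1→L3→K7→M4: 9+21+13+5 = 48
DC→C1→L3→M4→K7: 9+21+14+5 = 49
DC→C1→M4→K7→L3: 9+7+5+13 = 34
DC→C1→M4→L3→K7: 9+7+14+13 = 43
DC→K7→C1→L3→M4: 3+8+21+14 = 46
DC→K7→C1→M4→L3: 3+8+7+14 = 32
DC→K7→L3→C1→M4: 3+13+21+7 = 44
DC→K7→L3→M4→C1: 3+13+14+7 = 37
DC→K7→M4→C1→L3: 3+5+7+21 = 36
DC→K7→M4→L3→C1: 3+5+14+21 = 43
DC→L3→C1→K7→M4: 12+21+8+5 = 46
DC→L3→C1→M4→K7: 12+21+7+5 = 45
… (10 more)
DC→M4→C1→K7→L3: 2+7+8+13 = 30  ← best
The minimum is 30.
One shortest path: DC → M4 → C1 → K7 → L3.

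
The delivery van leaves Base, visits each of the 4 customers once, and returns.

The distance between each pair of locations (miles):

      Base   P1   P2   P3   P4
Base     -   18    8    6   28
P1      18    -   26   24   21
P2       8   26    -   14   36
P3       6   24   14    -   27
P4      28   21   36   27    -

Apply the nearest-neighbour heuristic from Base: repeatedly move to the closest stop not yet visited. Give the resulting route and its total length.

At Base the remaining stops are P3 6, P2 8, P1 18, P4 28; go to P3.
At P3 the remaining stops are P2 14, P1 24, P4 27; go to P2.
At P2 the remaining stops are P1 26, P4 36; go to P1.
At P1 the remaining stops are P4 21; go to P4.
Return P4→Base: 28.
Total = 6 + 14 + 26 + 21 + 28 = 95.

Nearest-neighbour total = 95 miles; route Base → P3 → P2 → P1 → P4 → Base.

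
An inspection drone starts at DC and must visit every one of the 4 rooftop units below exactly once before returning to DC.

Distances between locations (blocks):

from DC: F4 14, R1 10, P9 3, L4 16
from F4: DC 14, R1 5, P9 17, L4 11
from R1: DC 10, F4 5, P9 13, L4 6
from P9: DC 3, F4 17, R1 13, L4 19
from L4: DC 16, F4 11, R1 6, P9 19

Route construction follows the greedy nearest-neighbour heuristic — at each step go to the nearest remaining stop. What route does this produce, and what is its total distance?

48 blocks along DC → P9 → R1 → F4 → L4 → DC.

From DC: distances to unvisited — P9=3, R1=10, F4=14, L4=16. Nearest is P9 (3).
From P9: distances to unvisited — R1=13, F4=17, L4=19. Nearest is R1 (13).
From R1: distances to unvisited — F4=5, L4=6. Nearest is F4 (5).
From F4: distances to unvisited — L4=11. Nearest is L4 (11).
Return L4→DC: 16.
Total = 3 + 13 + 5 + 11 + 16 = 48.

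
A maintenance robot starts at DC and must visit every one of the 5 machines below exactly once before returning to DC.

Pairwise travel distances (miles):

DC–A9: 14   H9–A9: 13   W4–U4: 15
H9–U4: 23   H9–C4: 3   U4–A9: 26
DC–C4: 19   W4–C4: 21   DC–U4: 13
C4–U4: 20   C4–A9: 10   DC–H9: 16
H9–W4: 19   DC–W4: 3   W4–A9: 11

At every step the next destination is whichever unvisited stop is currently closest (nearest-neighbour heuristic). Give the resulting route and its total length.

From DC: distances to unvisited — W4=3, U4=13, A9=14, H9=16, C4=19. Nearest is W4 (3).
From W4: distances to unvisited — A9=11, U4=15, H9=19, C4=21. Nearest is A9 (11).
From A9: distances to unvisited — C4=10, H9=13, U4=26. Nearest is C4 (10).
From C4: distances to unvisited — H9=3, U4=20. Nearest is H9 (3).
From H9: distances to unvisited — U4=23. Nearest is U4 (23).
Return U4→DC: 13.
Total = 3 + 11 + 10 + 3 + 23 + 13 = 63.

63 miles along DC → W4 → A9 → C4 → H9 → U4 → DC.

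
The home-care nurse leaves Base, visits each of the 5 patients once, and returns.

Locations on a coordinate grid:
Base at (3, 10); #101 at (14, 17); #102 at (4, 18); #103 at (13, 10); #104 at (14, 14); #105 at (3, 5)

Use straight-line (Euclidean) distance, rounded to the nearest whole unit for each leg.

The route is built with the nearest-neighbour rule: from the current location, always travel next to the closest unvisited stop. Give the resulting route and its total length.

From Base: distances to unvisited — #105=5, #102=8, #103=10, #104=12, #101=13. Nearest is #105 (5).
From #105: distances to unvisited — #103=11, #102=13, #104=14, #101=16. Nearest is #103 (11).
From #103: distances to unvisited — #104=4, #101=7, #102=12. Nearest is #104 (4).
From #104: distances to unvisited — #101=3, #102=11. Nearest is #101 (3).
From #101: distances to unvisited — #102=10. Nearest is #102 (10).
Return #102→Base: 8.
Total = 5 + 11 + 4 + 3 + 10 + 8 = 41.

Total distance 41 via the nearest-neighbour route Base → #105 → #103 → #104 → #101 → #102 → Base.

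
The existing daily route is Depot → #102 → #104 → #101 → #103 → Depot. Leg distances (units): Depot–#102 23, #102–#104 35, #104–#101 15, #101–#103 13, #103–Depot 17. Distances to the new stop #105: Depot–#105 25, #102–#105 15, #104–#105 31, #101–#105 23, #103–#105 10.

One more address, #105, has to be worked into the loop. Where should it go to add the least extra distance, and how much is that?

+11 — insert #105 between #102 and #104.

Insertion cost between consecutive stops i–j is d(i,#105) + d(#105,j) − d(i,j):
  between Depot and #102: 25 + 15 − 23 = 17
  between #102 and #104: 15 + 31 − 35 = 11
  between #104 and #101: 31 + 23 − 15 = 39
  between #101 and #103: 23 + 10 − 13 = 20
  between #103 and Depot: 10 + 25 − 17 = 18
Cheapest insertion is between #102 and #104, adding 11.
New total = 103 + 11 = 114.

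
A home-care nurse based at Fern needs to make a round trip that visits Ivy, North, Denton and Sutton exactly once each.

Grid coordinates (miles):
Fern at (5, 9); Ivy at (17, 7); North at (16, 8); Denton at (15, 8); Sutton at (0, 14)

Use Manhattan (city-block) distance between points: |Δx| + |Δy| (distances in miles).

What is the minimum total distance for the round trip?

With 4 stops there are 4!/2 = 12 distinct round trips (a route and its reverse cost the same).
Fern-Ivy-North-Denton-Sutton-Fern: 14+2+1+21+10 = 48
Fern-Ivy-North-Sutton-Denton-Fern: 14+2+22+21+11 = 70
Fern-Ivy-Denton-North-Sutton-Fern: 14+3+1+22+10 = 50
Fern-Ivy-Denton-Sutton-North-Fern: 14+3+21+22+12 = 72
Fern-Ivy-Sutton-North-Denton-Fern: 14+24+22+1+11 = 72
Fern-Ivy-Sutton-Denton-North-Fern: 14+24+21+1+12 = 72
Fern-North-Ivy-Denton-Sutton-Fern: 12+2+3+21+10 = 48
Fern-North-Ivy-Sutton-Denton-Fern: 12+2+24+21+11 = 70
Fern-North-Denton-Ivy-Sutton-Fern: 12+1+3+24+10 = 50
Fern-North-Sutton-Ivy-Denton-Fern: 12+22+24+3+11 = 72
Fern-Denton-Ivy-North-Sutton-Fern: 11+3+2+22+10 = 48
Fern-Denton-North-Ivy-Sutton-Fern: 11+1+2+24+10 = 48
The minimum is 48.
One optimal route: Fern → Ivy → North → Denton → Sutton → Fern (or its reverse).

Shortest round trip = 48 miles.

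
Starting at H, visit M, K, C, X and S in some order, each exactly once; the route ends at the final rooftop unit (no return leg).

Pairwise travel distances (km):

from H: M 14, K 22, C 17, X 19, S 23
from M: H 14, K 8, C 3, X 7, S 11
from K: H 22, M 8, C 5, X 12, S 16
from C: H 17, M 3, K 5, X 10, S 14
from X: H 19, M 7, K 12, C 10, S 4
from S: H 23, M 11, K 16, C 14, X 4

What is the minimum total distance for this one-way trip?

There are 5! = 120 possible orderings.
H→M→K→C→X→S: 14+8+5+10+4 = 41
H→M→K→C→S→X: 14+8+5+14+4 = 45
H→M→K→X→C→S: 14+8+12+10+14 = 58
H→M→K→X→S→C: 14+8+12+4+14 = 52
H→M→K→S→C→X: 14+8+16+14+10 = 62
H→M→K→S→X→C: 14+8+16+4+10 = 52
H→M→C→K→X→S: 14+3+5+12+4 = 38
H→M→C→K→S→X: 14+3+5+16+4 = 42
H→M→C→X→K→S: 14+3+10+12+16 = 55
H→M→C→X→S→K: 14+3+10+4+16 = 47
H→M→C→S→K→X: 14+3+14+16+12 = 59
H→M→C→S→X→K: 14+3+14+4+12 = 47
H→M→X→K→C→S: 14+7+12+5+14 = 52
H→M→X→K→S→C: 14+7+12+16+14 = 63
… (106 more)
The minimum is 38.
One shortest path: H → M → C → K → X → S.

Minimum one-way distance = 38 km.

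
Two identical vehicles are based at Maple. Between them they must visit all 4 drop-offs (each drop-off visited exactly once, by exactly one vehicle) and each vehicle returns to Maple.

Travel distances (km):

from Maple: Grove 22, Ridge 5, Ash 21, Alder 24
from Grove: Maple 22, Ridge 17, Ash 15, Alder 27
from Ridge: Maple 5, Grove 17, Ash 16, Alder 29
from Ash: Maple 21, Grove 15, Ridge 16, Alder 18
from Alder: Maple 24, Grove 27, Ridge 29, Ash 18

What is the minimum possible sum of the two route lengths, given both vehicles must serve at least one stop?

There are 2^3 − 1 = 7 ways to divide the 4 stops into two non-empty groups. For each, the best each vehicle can do is its own shortest tour through its group:
  {Grove} + {Ridge, Ash, Alder}: 44 + 63 = 107
  {Ridge} + {Grove, Ash, Alder}: 10 + 79 = 89
  {Grove, Ridge} + {Ash, Alder}: 44 + 63 = 107
  {Ash} + {Grove, Ridge, Alder}: 42 + 73 = 115
  {Grove, Ash} + {Ridge, Alder}: 58 + 58 = 116
  {Ridge, Ash} + {Grove, Alder}: 42 + 73 = 115
  … (7 splits in total)
Best: vehicle 1 Maple → Ridge → Maple = 10; vehicle 2 Maple → Grove → Ash → Alder → Maple = 79; combined 89.

Minimum combined distance: 89 km.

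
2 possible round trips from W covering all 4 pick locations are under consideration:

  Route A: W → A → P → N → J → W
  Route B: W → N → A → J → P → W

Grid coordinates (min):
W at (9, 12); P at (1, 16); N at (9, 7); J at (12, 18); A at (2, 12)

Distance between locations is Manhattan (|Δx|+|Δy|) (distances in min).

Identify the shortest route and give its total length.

Route A: 7 + 5 + 17 + 14 + 9 = 52
Route B: 5 + 12 + 16 + 13 + 12 = 58

52 min — Route A is the shortest.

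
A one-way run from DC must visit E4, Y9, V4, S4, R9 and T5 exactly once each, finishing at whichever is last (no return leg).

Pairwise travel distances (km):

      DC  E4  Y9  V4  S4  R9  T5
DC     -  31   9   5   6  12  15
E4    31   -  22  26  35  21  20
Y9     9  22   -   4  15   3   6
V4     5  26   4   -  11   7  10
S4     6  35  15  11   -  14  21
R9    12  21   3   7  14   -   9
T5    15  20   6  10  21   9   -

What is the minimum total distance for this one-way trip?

53 km — the minimum one-way total.

There are 6! = 720 possible orderings.
DC - E4 - Y9 - V4 - S4 - R9 - T5: 31+22+4+11+14+9 = 91
DC - E4 - Y9 - V4 - S4 - T5 - R9: 31+22+4+11+21+9 = 98
DC - E4 - Y9 - V4 - R9 - S4 - T5: 31+22+4+7+14+21 = 99
DC - E4 - Y9 - V4 - R9 - T5 - S4: 31+22+4+7+9+21 = 94
DC - E4 - Y9 - V4 - T5 - S4 - R9: 31+22+4+10+21+14 = 102
DC - E4 - Y9 - V4 - T5 - R9 - S4: 31+22+4+10+9+14 = 90
DC - E4 - Y9 - S4 - V4 - R9 - T5: 31+22+15+11+7+9 = 95
DC - E4 - Y9 - S4 - V4 - T5 - R9: 31+22+15+11+10+9 = 98
… (712 more)
DC - S4 - V4 - Y9 - R9 - T5 - E4: 6+11+4+3+9+20 = 53  ← best
The minimum is 53.
One shortest path: DC → S4 → V4 → Y9 → R9 → T5 → E4.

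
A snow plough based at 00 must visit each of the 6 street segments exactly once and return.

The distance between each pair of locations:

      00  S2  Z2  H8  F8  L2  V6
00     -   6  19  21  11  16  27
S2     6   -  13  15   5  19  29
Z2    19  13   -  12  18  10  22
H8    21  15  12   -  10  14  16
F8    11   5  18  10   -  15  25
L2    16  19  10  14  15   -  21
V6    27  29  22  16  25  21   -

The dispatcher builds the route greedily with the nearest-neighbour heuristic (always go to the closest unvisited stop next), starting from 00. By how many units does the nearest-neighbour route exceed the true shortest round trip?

6 longer than the optimal tour.

From 00: S2=6, F8=11, L2=16, Z2=19, H8=21, V6=27 → choose S2 (6).
From S2: F8=5, Z2=13, H8=15, L2=19, V6=29 → choose F8 (5).
From F8: H8=10, L2=15, Z2=18, V6=25 → choose H8 (10).
From H8: Z2=12, L2=14, V6=16 → choose Z2 (12).
From Z2: L2=10, V6=22 → choose L2 (10).
From L2: V6=21 → choose V6 (21).
NN route 00 → S2 → F8 → H8 → Z2 → L2 → V6 → 00 costs 91.
Optimal: 00 → S2 → F8 → H8 → V6 → Z2 → L2 → 00 costs 85 (by enumerating all 360 distinct tours).
Excess = 91 − 85 = 6.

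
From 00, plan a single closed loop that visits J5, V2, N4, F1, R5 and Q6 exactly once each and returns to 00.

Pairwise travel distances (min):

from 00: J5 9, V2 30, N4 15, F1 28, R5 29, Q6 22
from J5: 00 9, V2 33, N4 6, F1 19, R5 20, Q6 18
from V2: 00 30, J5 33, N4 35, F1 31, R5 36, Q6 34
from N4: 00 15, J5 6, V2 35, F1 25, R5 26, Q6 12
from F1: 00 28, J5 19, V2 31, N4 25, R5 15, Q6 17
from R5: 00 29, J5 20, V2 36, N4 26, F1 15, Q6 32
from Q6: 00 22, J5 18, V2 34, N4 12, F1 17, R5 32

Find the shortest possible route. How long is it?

Shortest round trip = 125 min.

There are 360 distinct closed tours to check (reversals are equivalent).
00-J5-V2-N4-F1-R5-Q6-00: 9+33+35+25+15+32+22 = 171
00-J5-V2-N4-F1-Q6-R5-00: 9+33+35+25+17+32+29 = 180
00-J5-V2-N4-R5-F1-Q6-00: 9+33+35+26+15+17+22 = 157
00-J5-V2-N4-R5-Q6-F1-00: 9+33+35+26+32+17+28 = 180
00-J5-V2-N4-Q6-F1-R5-00: 9+33+35+12+17+15+29 = 150
00-J5-V2-N4-Q6-R5-F1-00: 9+33+35+12+32+15+28 = 164
00-J5-V2-F1-N4-R5-Q6-00: 9+33+31+25+26+32+22 = 178
00-J5-V2-F1-N4-Q6-R5-00: 9+33+31+25+12+32+29 = 171
… (352 more)
00-J5-N4-Q6-F1-R5-V2-00: 9+6+12+17+15+36+30 = 125  ← best
The minimum is 125.
One optimal route: 00 → J5 → N4 → Q6 → F1 → R5 → V2 → 00 (or its reverse).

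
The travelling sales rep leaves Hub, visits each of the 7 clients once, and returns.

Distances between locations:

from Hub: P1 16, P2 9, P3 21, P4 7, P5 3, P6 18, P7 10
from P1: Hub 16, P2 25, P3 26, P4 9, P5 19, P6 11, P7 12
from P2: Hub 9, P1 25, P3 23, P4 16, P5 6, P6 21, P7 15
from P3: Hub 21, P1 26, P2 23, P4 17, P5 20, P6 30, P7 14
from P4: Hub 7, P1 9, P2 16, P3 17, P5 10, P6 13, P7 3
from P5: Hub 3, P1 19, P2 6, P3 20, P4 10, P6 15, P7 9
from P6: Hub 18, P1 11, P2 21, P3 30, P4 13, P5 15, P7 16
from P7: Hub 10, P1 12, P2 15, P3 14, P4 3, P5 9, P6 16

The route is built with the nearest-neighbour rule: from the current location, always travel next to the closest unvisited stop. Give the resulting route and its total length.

Nearest-neighbour total = 98; route Hub → P5 → P2 → P7 → P4 → P1 → P6 → P3 → Hub.

At Hub the remaining stops are P5 3, P4 7, P2 9, P7 10, P1 16, P6 18, P3 21; go to P5.
At P5 the remaining stops are P2 6, P7 9, P4 10, P6 15, P1 19, P3 20; go to P2.
At P2 the remaining stops are P7 15, P4 16, P6 21, P3 23, P1 25; go to P7.
At P7 the remaining stops are P4 3, P1 12, P3 14, P6 16; go to P4.
At P4 the remaining stops are P1 9, P6 13, P3 17; go to P1.
At P1 the remaining stops are P6 11, P3 26; go to P6.
At P6 the remaining stops are P3 30; go to P3.
Return P3→Hub: 21.
Total = 3 + 6 + 15 + 3 + 9 + 11 + 30 + 21 = 98.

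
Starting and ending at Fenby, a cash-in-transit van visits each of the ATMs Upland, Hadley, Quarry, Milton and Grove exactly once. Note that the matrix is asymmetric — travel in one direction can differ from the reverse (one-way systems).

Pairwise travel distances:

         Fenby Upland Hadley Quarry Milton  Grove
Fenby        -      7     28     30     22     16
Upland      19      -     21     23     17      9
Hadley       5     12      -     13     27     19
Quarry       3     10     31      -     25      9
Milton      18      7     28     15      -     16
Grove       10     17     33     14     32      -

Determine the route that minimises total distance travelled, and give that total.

Minimum total distance: 82.

Fenby-Upland-Hadley-Quarry-Milton-Grove-Fenby: 7+21+13+25+16+10 = 92
Fenby-Upland-Hadley-Quarry-Grove-Milton-Fenby: 7+21+13+9+32+18 = 100
Fenby-Upland-Hadley-Milton-Quarry-Grove-Fenby: 7+21+27+15+9+10 = 89
Fenby-Upland-Hadley-Milton-Grove-Quarry-Fenby: 7+21+27+16+14+3 = 88
Fenby-Upland-Hadley-Grove-Quarry-Milton-Fenby: 7+21+19+14+25+18 = 104
Fenby-Upland-Hadley-Grove-Milton-Quarry-Fenby: 7+21+19+32+15+3 = 97
Fenby-Upland-Quarry-Hadley-Milton-Grove-Fenby: 7+23+31+27+16+10 = 114
Fenby-Upland-Quarry-Hadley-Grove-Milton-Fenby: 7+23+31+19+32+18 = 130
Fenby-Upland-Quarry-Milton-Hadley-Grove-Fenby: 7+23+25+28+19+10 = 112
Fenby-Upland-Quarry-Milton-Grove-Hadley-Fenby: 7+23+25+16+33+5 = 109
Fenby-Upland-Quarry-Grove-Hadley-Milton-Fenby: 7+23+9+33+27+18 = 117
Fenby-Upland-Quarry-Grove-Milton-Hadley-Fenby: 7+23+9+32+28+5 = 104
Fenby-Upland-Milton-Hadley-Quarry-Grove-Fenby: 7+17+28+13+9+10 = 84
Fenby-Upland-Milton-Hadley-Grove-Quarry-Fenby: 7+17+28+19+14+3 = 88
… (106 more)
Fenby-Milton-Upland-Hadley-Quarry-Grove-Fenby: 22+7+21+13+9+10 = 82  ← best
The minimum is 82.
One optimal route: Fenby → Milton → Upland → Hadley → Quarry → Grove → Fenby.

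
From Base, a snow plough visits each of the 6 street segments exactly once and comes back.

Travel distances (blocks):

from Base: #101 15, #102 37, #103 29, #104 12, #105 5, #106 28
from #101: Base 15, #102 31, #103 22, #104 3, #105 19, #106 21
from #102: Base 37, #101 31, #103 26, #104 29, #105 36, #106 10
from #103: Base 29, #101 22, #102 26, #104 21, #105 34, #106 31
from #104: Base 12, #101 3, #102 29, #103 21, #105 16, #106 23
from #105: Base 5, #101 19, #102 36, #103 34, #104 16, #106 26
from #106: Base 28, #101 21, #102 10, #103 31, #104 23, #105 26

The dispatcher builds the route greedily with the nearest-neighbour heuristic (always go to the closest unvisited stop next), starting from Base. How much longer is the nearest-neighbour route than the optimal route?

6 blocks longer than the optimal tour.

Base: #105=5, #104=12, #101=15, #106=28, #103=29, #102=37 ⇒ #105
#105: #104=16, #101=19, #106=26, #103=34, #102=36 ⇒ #104
#104: #101=3, #103=21, #106=23, #102=29 ⇒ #101
#101: #106=21, #103=22, #102=31 ⇒ #106
#106: #102=10, #103=31 ⇒ #102
#102: #103=26 ⇒ #103
NN route Base → #105 → #104 → #101 → #106 → #102 → #103 → Base costs 110.
Optimal: Base → #104 → #101 → #103 → #102 → #106 → #105 → Base costs 104 (by enumerating all 360 distinct tours).
Excess = 110 − 104 = 6.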